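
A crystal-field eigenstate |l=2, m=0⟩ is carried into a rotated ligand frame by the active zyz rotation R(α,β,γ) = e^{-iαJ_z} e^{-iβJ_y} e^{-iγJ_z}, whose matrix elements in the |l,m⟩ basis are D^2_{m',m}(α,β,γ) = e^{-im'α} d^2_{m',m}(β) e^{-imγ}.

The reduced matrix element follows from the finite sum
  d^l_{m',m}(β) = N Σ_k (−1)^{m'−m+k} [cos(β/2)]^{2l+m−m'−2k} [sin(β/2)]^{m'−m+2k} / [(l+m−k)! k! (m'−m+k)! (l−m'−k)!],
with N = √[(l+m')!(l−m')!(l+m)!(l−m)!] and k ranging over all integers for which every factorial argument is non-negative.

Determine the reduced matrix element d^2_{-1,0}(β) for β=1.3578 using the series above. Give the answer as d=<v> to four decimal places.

d^2_{-1,0}(β=1.3578) via the finite sum:
Half-angle: c=0.778264, s=0.627937. N=√(1·6·2·2)=4.898979
The bounds max(0,m−m')=1 and min(l+m,l−m')=2 give 2 terms
  k=1: (−1)^0·4.8990/(2)·0.7783^3·0.6279^1 = +0.725058
  k=2: (−1)^1·4.8990/(2)·0.7783^1·0.6279^3 = -0.472010
d^2_{-1,0}(1.3578) = +0.725058 -0.472010 = +0.253048

d=0.2530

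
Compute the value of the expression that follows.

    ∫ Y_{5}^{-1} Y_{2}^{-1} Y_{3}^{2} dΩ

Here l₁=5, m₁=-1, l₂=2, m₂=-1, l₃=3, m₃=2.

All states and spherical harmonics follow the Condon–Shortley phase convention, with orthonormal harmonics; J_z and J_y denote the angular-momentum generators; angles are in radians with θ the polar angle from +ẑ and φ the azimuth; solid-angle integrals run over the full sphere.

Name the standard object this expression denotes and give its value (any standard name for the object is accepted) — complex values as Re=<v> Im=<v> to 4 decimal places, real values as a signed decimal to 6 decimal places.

This is a Gaunt coefficient — the integral of a triple product of spherical harmonics over the sphere.
Rules hold: Σm=0, L=10 even, 3≤3≤7.
N = 11·5·7 = 385
Δ = 4!·6!·0!/11! = 1/2310
Racah Σ t=2..2: t=2:+1/144 = 1/144
⇒ 3j(5 2 3; 0 0 0)² = 10/231, sgn -1
Racah Σ t=1..1: t=1:−1/720 = -1/720
⇒ 3j(5 2 3; -1 -1 2)² = 4/385, sgn +1
4πI² = N·(3j₀)²·(3jₘ)² = 40/231
I = -1·√(0.17316/4π) = -0.11738675

Gaunt coefficient, -0.117387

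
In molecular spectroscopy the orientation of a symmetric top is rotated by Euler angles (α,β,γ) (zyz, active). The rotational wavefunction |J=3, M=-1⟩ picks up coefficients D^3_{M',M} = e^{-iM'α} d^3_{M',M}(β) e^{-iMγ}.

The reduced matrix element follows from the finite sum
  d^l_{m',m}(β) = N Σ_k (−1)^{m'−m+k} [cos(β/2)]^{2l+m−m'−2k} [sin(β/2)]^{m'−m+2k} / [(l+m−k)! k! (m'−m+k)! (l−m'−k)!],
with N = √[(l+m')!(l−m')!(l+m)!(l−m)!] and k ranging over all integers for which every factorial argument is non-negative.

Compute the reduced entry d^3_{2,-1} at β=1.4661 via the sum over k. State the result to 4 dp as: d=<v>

d^3_{2,-1}(β=1.4661) via the finite sum:
With c≡cos(β/2)=0.743137 and s≡sin(β/2)=0.669139, N=[120·1·2·24]^{1/2}=75.894664
k: max(0,(-1)−(2))=0 … min(3+(-1),3−(2))=1
  k=0: (−1)^3·75.8947/(12)·0.7431^3·0.6691^3 = -0.777654
  k=1: (−1)^4·75.8947/(24)·0.7431^1·0.6691^5 = +0.315247
d^3_{2,-1}(1.4661) = -0.777654 +0.315247 = -0.462406

d=-0.4624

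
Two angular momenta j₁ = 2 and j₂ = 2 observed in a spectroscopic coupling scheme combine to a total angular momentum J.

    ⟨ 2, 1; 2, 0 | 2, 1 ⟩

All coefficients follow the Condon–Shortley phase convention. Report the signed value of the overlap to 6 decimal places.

-0.267261

√[5·2!2!2!/7! · 3!1!2!2!3!1!] = √(8/7)
  +(−1)^0/∏(0,2,1,2,1,0)! = 1/4  (running 1/4)
  +(−1)^1/∏(1,1,0,1,2,1)! = -1/2  (running -1/4)
⟨..|..⟩ = √(8/7)·(-1/4) = -0.267261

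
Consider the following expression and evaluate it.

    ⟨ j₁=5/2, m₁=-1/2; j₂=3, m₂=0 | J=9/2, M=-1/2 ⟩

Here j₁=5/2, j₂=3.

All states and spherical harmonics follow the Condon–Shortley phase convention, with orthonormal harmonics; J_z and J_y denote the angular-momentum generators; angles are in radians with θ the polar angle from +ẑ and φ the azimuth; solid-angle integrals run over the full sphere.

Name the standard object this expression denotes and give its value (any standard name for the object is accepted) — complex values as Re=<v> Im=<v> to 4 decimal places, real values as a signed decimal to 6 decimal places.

Clebsch–Gordan coefficient, −√(10/231) ≈ -0.208063

This is a Clebsch–Gordan (vector-coupling) coefficient.
j₁+j₂−J=1  J+j₁−j₂=4  J−j₁+j₂=5  j₁+j₂+J+1=11
(j₁±m₁, j₂±m₂, J±M) = (2,3,3,3,4,5)
P² = 69120/77
sum k=0..1:
  [0] +1/72 = 1/72
  [1] −1/48 = -1/48
S = -1/144
C² = P²·S² = 10/231 ; C = -0.208063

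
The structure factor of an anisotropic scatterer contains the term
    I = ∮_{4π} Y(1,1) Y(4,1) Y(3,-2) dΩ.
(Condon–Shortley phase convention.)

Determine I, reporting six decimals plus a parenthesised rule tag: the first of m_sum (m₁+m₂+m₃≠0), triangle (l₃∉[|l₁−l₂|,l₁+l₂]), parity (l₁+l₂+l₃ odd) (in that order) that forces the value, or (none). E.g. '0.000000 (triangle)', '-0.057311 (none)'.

-0.106622 (none)

Rules hold: Σm=0, L=8 even, 3≤3≤5.
N = 3·9·7 = 189
Δ = 2!·0!·6!/9! = 1/252
Racah Σ t=1..1: t=1:−1/36 = -1/36
⇒ 3j(1 4 3; 0 0 0)² = 4/63, sgn +1
Racah Σ t=0..0: t=0:+1/240 = 1/240
⇒ 3j(1 4 3; 1 1 -2)² = 1/84, sgn -1
4πI² = N·(3j₀)²·(3jₘ)² = 1/7
I = -1·√(0.142857/4π) = -0.10662181
No selection rule forces the value: the integral is nonzero (none).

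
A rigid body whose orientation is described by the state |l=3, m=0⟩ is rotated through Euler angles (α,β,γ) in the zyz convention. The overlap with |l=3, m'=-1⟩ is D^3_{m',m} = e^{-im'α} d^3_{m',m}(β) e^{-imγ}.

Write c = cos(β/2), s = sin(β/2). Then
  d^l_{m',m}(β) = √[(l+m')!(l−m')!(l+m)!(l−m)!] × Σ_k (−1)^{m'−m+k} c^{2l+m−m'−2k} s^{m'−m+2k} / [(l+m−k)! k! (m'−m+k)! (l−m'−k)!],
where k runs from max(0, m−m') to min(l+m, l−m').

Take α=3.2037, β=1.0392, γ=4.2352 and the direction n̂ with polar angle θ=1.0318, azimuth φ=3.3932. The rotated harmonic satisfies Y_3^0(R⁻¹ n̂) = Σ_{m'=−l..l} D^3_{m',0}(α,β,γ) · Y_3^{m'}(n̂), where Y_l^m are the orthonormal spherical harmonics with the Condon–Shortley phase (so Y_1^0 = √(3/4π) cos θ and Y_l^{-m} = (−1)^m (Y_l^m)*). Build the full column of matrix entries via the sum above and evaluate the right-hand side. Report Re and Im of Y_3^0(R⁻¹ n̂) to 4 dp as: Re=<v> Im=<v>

Need the full column D^3_{m',0} for m'=−3..3 at α=3.2037, β=1.0392, γ=4.2352.
cos(β/2)=0.868018, sin(β/2)=0.496533
d^3_{-3,0}: single k=3 term ⇒ +0.358051;  D = -0.351854-0.066328i
d^3_{-2,0}: k∈[2..3] ⇒ +0.766605 -0.250848 = +0.515757;  D = +0.511783+0.063900i
d^3_{-1,0}: k∈[1..3] ⇒ +0.847583 -0.832036 +0.090753 = +0.106299;  D = -0.106094-0.006598i
d^3_{0,0}: k∈[0..3] ⇒ +0.427732 -1.259660 +0.412185 -0.014986 = -0.434729;  D = -0.434729+0.000000i
d^3_{1,0}: k∈[0..2] ⇒ -0.847583 +0.832036 -0.090753 = -0.106299;  D = +0.106094-0.006598i
d^3_{2,0}: k∈[0..1] ⇒ +0.766605 -0.250848 = +0.515757;  D = +0.511783-0.063900i
d^3_{3,0}: single k=0 term ⇒ -0.358051;  D = +0.351854-0.066328i
Y_3^{m'}(θ=1.0318,φ=3.3932) and Σ D·Y over m':
  (-0.3519-0.0663i)·(-0.1921+0.1807i)  (+0.5118+0.0639i)·(+0.3385-0.1863i)  (-0.1061-0.0066i)·(-0.0852+0.0219i)  (-0.4347+0.0000i)·(-0.3223+0.0000i)  (+0.1061-0.0066i)·(+0.0852+0.0219i)  (+0.5118-0.0639i)·(+0.3385+0.1863i)  (+0.3519-0.0663i)·(+0.1921+0.1807i)
Y_3^0(R⁻¹ n̂) = +0.687907+0.000000i

Re=0.6879 Im=0.0000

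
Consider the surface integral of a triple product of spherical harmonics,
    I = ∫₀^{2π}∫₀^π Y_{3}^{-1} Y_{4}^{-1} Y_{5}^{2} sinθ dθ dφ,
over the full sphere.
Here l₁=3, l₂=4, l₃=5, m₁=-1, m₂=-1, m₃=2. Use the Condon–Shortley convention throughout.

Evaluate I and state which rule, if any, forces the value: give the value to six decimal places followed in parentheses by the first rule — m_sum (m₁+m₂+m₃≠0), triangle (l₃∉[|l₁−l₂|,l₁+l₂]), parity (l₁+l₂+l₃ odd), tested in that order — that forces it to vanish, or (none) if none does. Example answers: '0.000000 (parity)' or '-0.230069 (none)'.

0.148044 (none)

m-sum 0 ✓  L=12 even ✓  1≤5≤7 ✓
Π(2lᵢ+1) = 7×9×11 = 693
triangle coeff Δ(3,4,5) = 1/180180
Σ_t [0,2]: t=0:+1/576 t=1:−1/144 t=2:+1/576 = -1/288
(3j)²=20/1001 [(3 4 5; 0 0 0)], sign=+1
Σ_t [0,2]: t=0:+1/1728 t=1:−1/288 t=2:+1/960 = -1/540
(3j)²=128/6435 [(3 4 5; -1 -1 2)], sign=+1
⇒ 4πI² = 512/1859
I = (+1)√(512/1859/(4π)) = 0.14804384
No selection rule forces the value: the integral is nonzero (none).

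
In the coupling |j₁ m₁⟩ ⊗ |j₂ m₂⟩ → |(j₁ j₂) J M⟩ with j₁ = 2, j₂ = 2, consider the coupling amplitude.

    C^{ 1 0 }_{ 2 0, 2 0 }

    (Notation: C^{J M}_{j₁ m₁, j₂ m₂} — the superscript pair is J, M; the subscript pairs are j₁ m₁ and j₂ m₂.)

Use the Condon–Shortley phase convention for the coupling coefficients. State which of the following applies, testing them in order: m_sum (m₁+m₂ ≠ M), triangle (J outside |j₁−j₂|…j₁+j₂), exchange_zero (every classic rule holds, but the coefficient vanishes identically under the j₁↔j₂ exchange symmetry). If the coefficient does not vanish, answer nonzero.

m-sum: m₁+m₂ = 0+0 = 0, M = 0  ✓
triangle: |j₁−j₂| = 0 ≤ J = 1 ≤ j₁+j₂ = 4  ✓
exchange: j₁=j₂ and m₁=m₂, and (−1)^(j₁+j₂−J) = (−1)^3 = −1 forces ⟨j₁m₁;j₂m₂|JM⟩ = −⟨j₂m₂;j₁m₁|JM⟩ = −⟨j₁m₁;j₂m₂|JM⟩ ⇒ the coefficient vanishes identically
Racah sum check: Σ_k collapses to 0 ⇒ CG = 0

exchange_zero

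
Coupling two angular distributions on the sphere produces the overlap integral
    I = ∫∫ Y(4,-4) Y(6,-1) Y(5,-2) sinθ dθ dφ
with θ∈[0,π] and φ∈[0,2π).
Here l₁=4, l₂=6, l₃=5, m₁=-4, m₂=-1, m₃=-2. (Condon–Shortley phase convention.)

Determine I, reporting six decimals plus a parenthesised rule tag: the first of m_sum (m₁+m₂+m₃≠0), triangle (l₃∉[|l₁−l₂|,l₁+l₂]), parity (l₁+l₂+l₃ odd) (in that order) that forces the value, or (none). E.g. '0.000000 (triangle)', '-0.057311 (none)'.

-4 − 1 − 2 = -7 ≠ 0: azimuthal integral kills it; I = 0

0.000000 (m_sum)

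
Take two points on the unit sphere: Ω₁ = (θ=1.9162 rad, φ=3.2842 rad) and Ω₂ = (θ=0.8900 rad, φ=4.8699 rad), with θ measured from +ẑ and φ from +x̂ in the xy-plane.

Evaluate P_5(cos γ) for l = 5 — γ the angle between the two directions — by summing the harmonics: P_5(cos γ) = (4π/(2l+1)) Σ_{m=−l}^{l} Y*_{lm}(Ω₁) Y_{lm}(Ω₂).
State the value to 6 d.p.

-0.326097

Summing Y*_{l m}(θ₁,φ₁)·Y_{l m}(θ₂,φ₂) over m ∈ [−5, 5]; prefactor 4π/(2·5+1) = 1.142397:
  term(m=-5) = -0.00335 - 0.04489j   from Y*(Ω₁)=-0.25893 - 0.22393j, Y(Ω₂)=0.09319 + 0.09279j
  term(m=-4) = -0.13098 + 0.00782j   from Y*(Ω₁)=-0.32786 - 0.21035j, Y(Ω₂)=0.27217 - 0.19846j
  term(m=-3) = 0.00017 + 0.00380j   from Y*(Ω₁)=-0.00831 - 0.00379j, Y(Ω₂)=-0.18954 - 0.37080j
  term(m=-2) = -0.04045 + 0.00121j   from Y*(Ω₁)=0.31985 + 0.09378j, Y(Ω₂)=-0.11543 + 0.03762j
  term(m=-1) = -0.00046 - 0.03085j   from Y*(Ω₁)=0.09812 + 0.01409j, Y(Ω₂)=-0.04882 - 0.30736j
  term(m=+0) = 0.06468 + 0.00000j   from Y*(Ω₁)=-0.30899 + 0.00000j, Y(Ω₂)=-0.20933 + 0.00000j
  term(m=+1) = -0.00046 + 0.03085j   from Y*(Ω₁)=-0.09812 + 0.01409j, Y(Ω₂)=0.04882 - 0.30736j
  term(m=+2) = -0.04045 - 0.00121j   from Y*(Ω₁)=0.31985 - 0.09378j, Y(Ω₂)=-0.11543 - 0.03762j
  term(m=+3) = 0.00017 - 0.00380j   from Y*(Ω₁)=0.00831 - 0.00379j, Y(Ω₂)=0.18954 - 0.37080j
  term(m=+4) = -0.13098 - 0.00782j   from Y*(Ω₁)=-0.32786 + 0.21035j, Y(Ω₂)=0.27217 + 0.19846j
  term(m=+5) = -0.00335 + 0.04489j   from Y*(Ω₁)=0.25893 - 0.22393j, Y(Ω₂)=-0.09319 + 0.09279j
Total Σ_m = -0.28545 + 0.00000j. Multiply by 1.142397: -0.32610 + 0.00000j. P_5(cos γ) = -0.326097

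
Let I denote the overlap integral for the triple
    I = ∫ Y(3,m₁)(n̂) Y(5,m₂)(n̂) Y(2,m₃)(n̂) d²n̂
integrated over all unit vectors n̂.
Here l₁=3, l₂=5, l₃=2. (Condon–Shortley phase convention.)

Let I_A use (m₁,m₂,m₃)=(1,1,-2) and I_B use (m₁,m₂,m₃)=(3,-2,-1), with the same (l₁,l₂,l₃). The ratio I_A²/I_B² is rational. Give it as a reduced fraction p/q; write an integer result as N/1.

Same 3,5,2: normalisation and zero-m 3j drop out of the ratio.
A: Δ: 6! 0! 4! / 11! → 1/2310; sum: t=2:+1/1152 = 1/1152; 3j²(3 5 2; 1 1 -2) = Δ·Π!·Σ² = 1/154  (sign +1)
B: Δ: 6! 0! 4! / 11! → 1/2310; sum: t=0:+1/4320 = 1/4320; 3j²(3 5 2; 3 -2 -1) = Δ·Π!·Σ² = 1/330  (sign -1)
I_A²/I_B² = (1/154)/(1/330) = 15/7

15/7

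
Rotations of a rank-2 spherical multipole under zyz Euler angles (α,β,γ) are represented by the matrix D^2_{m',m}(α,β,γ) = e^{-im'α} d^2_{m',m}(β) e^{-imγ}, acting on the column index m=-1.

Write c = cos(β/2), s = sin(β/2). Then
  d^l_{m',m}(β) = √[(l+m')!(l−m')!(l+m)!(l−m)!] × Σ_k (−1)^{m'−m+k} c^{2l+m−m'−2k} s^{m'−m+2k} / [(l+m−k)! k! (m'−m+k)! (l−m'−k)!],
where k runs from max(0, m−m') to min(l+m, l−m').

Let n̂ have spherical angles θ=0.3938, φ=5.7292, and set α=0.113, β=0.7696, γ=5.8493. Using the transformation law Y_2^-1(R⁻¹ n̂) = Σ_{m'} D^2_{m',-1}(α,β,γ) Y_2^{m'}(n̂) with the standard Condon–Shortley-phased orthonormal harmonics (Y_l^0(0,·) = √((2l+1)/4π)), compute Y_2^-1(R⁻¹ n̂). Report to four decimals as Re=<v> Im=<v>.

Re=-0.1934 Im=0.2661

Need the full column D^2_{m',-1} for m'=−2..2 at α=0.1130, β=0.7696, γ=5.8493.
cos(β/2)=0.926874, sin(β/2)=0.375374
d^2_{-2,-1}: single k=1 term ⇒ +0.597799;  D = +0.584928-0.123381i
d^2_{-1,-1}: k∈[0..1] ⇒ +0.738043 -0.363153 = +0.374890;  D = +0.355754-0.118243i
d^2_{0,-1}: k∈[0..1] ⇒ -0.732152 +0.120085 = -0.612067;  D = -0.555352+0.257312i
d^2_{1,-1}: k∈[0..1] ⇒ +0.363153 -0.019854 = +0.343299;  D = +0.293228-0.178526i
d^2_{2,-1}: single k=0 term ⇒ -0.098049;  D = -0.077465+0.060106i
Y_2^{m'}(θ=0.3938,φ=5.7292) and Σ D·Y over m':
  (+0.5849-0.1234i)·(+0.0254+0.0509i)  (+0.3558-0.1182i)·(+0.2328+0.1440i)  (-0.5554+0.2573i)·(+0.4915+0.0000i)  (+0.2932-0.1785i)·(-0.2328+0.1440i)  (-0.0775+0.0601i)·(+0.0254-0.0509i)
Y_2^-1(R⁻¹ n̂) = -0.193430+0.266057i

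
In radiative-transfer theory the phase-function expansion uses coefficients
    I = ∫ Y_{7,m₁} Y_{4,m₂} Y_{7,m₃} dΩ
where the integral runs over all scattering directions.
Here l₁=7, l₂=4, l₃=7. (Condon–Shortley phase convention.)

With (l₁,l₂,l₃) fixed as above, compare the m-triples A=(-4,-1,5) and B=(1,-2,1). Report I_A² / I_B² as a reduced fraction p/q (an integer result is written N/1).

Same 7,4,7: normalisation and zero-m 3j drop out of the ratio.
A: Δ: 4! 10! 4! / 19! → 1/58198140; sum: t=1:−1/87091200 t=2:+1/8709120 t=3:−1/11612160 = 1/58060800; 3j²(7 4 7; -4 -1 5) = Δ·Π!·Σ² = 99/117572  (sign +1)
B: Δ: 4! 10! 4! / 19! → 1/58198140; sum: t=0:+1/1658880 t=1:−1/518400 t=2:+1/1658880 = -1/1382400; 3j²(7 4 7; 1 -2 1) = Δ·Π!·Σ² = 504/46189  (sign -1)
I_A²/I_B² = (99/117572)/(504/46189) = 121/1568

121/1568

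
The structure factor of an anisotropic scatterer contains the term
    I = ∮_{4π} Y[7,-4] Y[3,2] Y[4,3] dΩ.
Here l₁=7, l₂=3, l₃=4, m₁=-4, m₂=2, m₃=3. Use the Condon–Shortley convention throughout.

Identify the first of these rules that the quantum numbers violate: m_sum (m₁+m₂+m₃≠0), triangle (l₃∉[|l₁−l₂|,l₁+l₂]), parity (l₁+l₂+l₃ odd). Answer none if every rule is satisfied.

m₁+m₂+m₃ = -4 + 2 + 3 = 1  ✗
triangle: |7−3|=4 ≤ l₃=4 ≤ 7+3=10
parity: l₁+l₂+l₃ = 14 is even

m_sum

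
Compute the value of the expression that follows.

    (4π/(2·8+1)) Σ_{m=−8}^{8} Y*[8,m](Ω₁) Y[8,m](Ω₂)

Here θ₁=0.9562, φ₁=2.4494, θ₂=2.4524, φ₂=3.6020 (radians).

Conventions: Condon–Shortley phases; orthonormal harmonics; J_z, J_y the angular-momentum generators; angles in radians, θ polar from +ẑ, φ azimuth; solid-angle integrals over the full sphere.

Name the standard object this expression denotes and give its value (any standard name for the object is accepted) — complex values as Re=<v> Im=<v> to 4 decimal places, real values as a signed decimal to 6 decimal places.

This sum is the spherical-harmonic addition theorem: it equals the Legendre polynomial P_l(cos γ) of the angle γ between the two directions.
Addition theorem: P_8(cos γ) = (4π/17) Σ_m Y*_{lm}(Ω₁) Y_{lm}(Ω₂), m = −8…8:
  term(m=-8) = (-0.001381, -0.000286)   from Y*(Ω₁)=(0.075171, 0.069420), Y(Ω₂)=(-0.011810, 0.007106)
  term(m=-7) = (0.004109, 0.018887)   from Y*(Ω₁)=(-0.038295, -0.286321), Y(Ω₂)=(-0.066691, 0.005431)
  term(m=-6) = (0.071112, -0.052112)   from Y*(Ω₁)=(-0.236830, 0.378395), Y(Ω₂)=(-0.183472, -0.073100)
  term(m=-5) = (-0.113998, -0.065299)   from Y*(Ω₁)=(0.322084, -0.106510), Y(Ω₂)=(-0.258613, -0.288260)
  term(m=-4) = (0.003339, -0.032629)   from Y*(Ω₁)=(0.064408, 0.025191), Y(Ω₂)=(-0.126883, -0.456981)
  term(m=-3) = (-0.081426, 0.026641)   from Y*(Ω₁)=(-0.177433, -0.320372), Y(Ω₂)=(0.044083, -0.229745)
  term(m=-2) = (-0.020308, -0.022493)   from Y*(Ω₁)=(-0.023159, 0.122792), Y(Ω₂)=(-0.146764, 0.193066)
  term(m=-1) = (0.046827, -0.105369)   from Y*(Ω₁)=(-0.241304, 0.200048), Y(Ω₂)=(-0.329562, 0.163448)
  term(m=+0) = (0.023479, 0.000000)   from Y*(Ω₁)=(0.175352, -0.000000), Y(Ω₂)=(0.133895, 0.000000)
  term(m=+1) = (0.046827, 0.105369)   from Y*(Ω₁)=(0.241304, 0.200048), Y(Ω₂)=(0.329562, 0.163448)
  term(m=+2) = (-0.020308, 0.022493)   from Y*(Ω₁)=(-0.023159, -0.122792), Y(Ω₂)=(-0.146764, -0.193066)
  term(m=+3) = (-0.081426, -0.026641)   from Y*(Ω₁)=(0.177433, -0.320372), Y(Ω₂)=(-0.044083, -0.229745)
  term(m=+4) = (0.003339, 0.032629)   from Y*(Ω₁)=(0.064408, -0.025191), Y(Ω₂)=(-0.126883, 0.456981)
  term(m=+5) = (-0.113998, 0.065299)   from Y*(Ω₁)=(-0.322084, -0.106510), Y(Ω₂)=(0.258613, -0.288260)
  term(m=+6) = (0.071112, 0.052112)   from Y*(Ω₁)=(-0.236830, -0.378395), Y(Ω₂)=(-0.183472, 0.073100)
  term(m=+7) = (0.004109, -0.018887)   from Y*(Ω₁)=(0.038295, -0.286321), Y(Ω₂)=(0.066691, 0.005431)
  term(m=+8) = (-0.001381, 0.000286)   from Y*(Ω₁)=(0.075171, -0.069420), Y(Ω₂)=(-0.011810, -0.007106)
Total Σ_m = (-0.159971, -0.000000). Multiply by 0.739198: (-0.118250, -0.000000). P_8(cos γ) = -0.118250

Legendre polynomial (addition theorem), -0.118250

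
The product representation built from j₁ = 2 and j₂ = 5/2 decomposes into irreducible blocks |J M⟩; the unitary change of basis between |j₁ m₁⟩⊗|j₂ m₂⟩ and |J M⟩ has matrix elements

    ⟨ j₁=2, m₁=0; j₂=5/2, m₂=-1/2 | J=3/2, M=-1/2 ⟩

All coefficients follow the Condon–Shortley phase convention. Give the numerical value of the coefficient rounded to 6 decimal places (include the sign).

−√(2/35) = -0.239046

j₁+j₂−J=3  J+j₁−j₂=1  J−j₁+j₂=2  j₁+j₂+J+1=7
(j₁±m₁, j₂±m₂, J±M) = (2,2,2,3,1,2)
P² = 32/35
sum k=1..2:
  [1] −1/2 = -1/2
  [2] +1/4 = 1/4
S = -1/4
C² = P²·S² = 2/35 ; C = -0.239046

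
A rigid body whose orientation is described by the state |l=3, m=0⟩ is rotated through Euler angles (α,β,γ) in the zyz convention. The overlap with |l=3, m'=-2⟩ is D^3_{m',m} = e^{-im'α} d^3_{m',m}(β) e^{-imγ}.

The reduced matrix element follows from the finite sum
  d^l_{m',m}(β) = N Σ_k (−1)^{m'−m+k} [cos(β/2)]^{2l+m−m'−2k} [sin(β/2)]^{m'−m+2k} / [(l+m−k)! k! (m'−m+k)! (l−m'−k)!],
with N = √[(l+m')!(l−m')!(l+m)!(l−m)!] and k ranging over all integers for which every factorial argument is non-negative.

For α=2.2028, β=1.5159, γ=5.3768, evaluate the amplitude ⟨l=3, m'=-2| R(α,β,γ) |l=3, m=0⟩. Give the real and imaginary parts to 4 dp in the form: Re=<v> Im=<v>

Re=-0.0226 Im=-0.0714

First d^3_{-2,0}(β=1.5159), then the phase factors e^{-i(-2)α} and e^{-i(0)γ}:
c=cos(1.515900/2)=0.726247, s=sin(1.515900/2)=0.687434; N=√[1·120·6·6]=65.726707
The bounds max(0,m−m')=2 and min(l+m,l−m')=3 give 2 terms
  k=2: (−1)^0·65.7267/(12)·0.7262^4·0.6874^2 = +0.720045
  k=3: (−1)^1·65.7267/(12)·0.7262^2·0.6874^4 = -0.645139
d^3_{-2,0}(1.5159) = +0.720045 -0.645139 = +0.074906
Attach z-rotation phases: D = e^{-i(-2)(2.2028)}·(+0.074906)·e^{-i(0)(5.3768)} = -0.022622-0.071408i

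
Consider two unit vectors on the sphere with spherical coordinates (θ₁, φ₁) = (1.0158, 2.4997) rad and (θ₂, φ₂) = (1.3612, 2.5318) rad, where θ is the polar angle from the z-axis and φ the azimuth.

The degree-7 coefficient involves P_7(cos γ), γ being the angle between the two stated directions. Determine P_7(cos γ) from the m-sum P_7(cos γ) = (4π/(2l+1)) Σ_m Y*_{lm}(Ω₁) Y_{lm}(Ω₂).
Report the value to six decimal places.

Addition theorem: P_7(cos γ) = (4π/15) Σ_m Y*_{lm}(Ω₁) Y_{lm}(Ω₂), m = −7…7:
  term(m=-7) = +0.066875-0.015285i   from Y*(Ω₁)=+0.034820-0.156342i, Y(Ω₂)=+0.183911+0.386789i
  term(m=-6) = +0.124321-0.024245i   from Y*(Ω₁)=-0.281844+0.242137i, Y(Ω₂)=-0.296305-0.168539i
  term(m=-5) = -0.060203+0.009746i   from Y*(Ω₁)=+0.423652-0.028798i, Y(Ω₂)=-0.143008+0.013285i
  term(m=-4) = -0.041554+0.005365i   from Y*(Ω₁)=-0.103293-0.066795i, Y(Ω₂)=+0.259985-0.220061i
  term(m=-3) = -0.012365+0.001194i   from Y*(Ω₁)=-0.101503-0.273910i, Y(Ω₂)=+0.010875-0.041114i
  term(m=-2) = -0.087859+0.005648i   from Y*(Ω₁)=-0.076170+0.258063i, Y(Ω₂)=+0.112569+0.307229i
  term(m=-1) = -0.000577+0.000019i   from Y*(Ω₁)=-0.152406+0.113922i, Y(Ω₂)=+0.002488+0.001738i
  term(m=+0) = -0.095077+0.000000i   from Y*(Ω₁)=+0.295750-0.000000i, Y(Ω₂)=-0.321479+0.000000i
  term(m=+1) = -0.000577-0.000019i   from Y*(Ω₁)=+0.152406+0.113922i, Y(Ω₂)=-0.002488+0.001738i
  term(m=+2) = -0.087859-0.005648i   from Y*(Ω₁)=-0.076170-0.258063i, Y(Ω₂)=+0.112569-0.307229i
  term(m=+3) = -0.012365-0.001194i   from Y*(Ω₁)=+0.101503-0.273910i, Y(Ω₂)=-0.010875-0.041114i
  term(m=+4) = -0.041554-0.005365i   from Y*(Ω₁)=-0.103293+0.066795i, Y(Ω₂)=+0.259985+0.220061i
  term(m=+5) = -0.060203-0.009746i   from Y*(Ω₁)=-0.423652-0.028798i, Y(Ω₂)=+0.143008+0.013285i
  term(m=+6) = +0.124321+0.024245i   from Y*(Ω₁)=-0.281844-0.242137i, Y(Ω₂)=-0.296305+0.168539i
  term(m=+7) = +0.066875+0.015285i   from Y*(Ω₁)=-0.034820-0.156342i, Y(Ω₂)=-0.183911+0.386789i
Accumulated sum -0.117801+0.000000i; after 4π/(2l+1) scaling, -0.098689+0.000000i ⇒ P_7 = -0.098689

-0.098689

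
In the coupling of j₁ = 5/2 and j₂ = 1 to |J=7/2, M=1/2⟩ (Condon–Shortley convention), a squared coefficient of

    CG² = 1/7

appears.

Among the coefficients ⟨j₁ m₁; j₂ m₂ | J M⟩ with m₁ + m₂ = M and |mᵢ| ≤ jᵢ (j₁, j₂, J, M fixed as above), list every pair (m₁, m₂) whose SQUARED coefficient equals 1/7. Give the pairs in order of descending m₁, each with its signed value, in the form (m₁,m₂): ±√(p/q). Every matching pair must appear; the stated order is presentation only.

Admissible pairs with m₁+m₂ = M = 1/2: (-1/2,1), (1/2,0), (3/2,-1)
  (m₁,m₂)=(3/2,-1): CG² = 1/7, CG = +√(1/7)   ← matches the target
  (m₁,m₂)=(1/2,0): CG² = 4/7, CG = +√(4/7)
  (m₁,m₂)=(-1/2,1): CG² = 2/7, CG = +√(2/7)
Pairs with CG² = 1/7: (3/2,-1): +√(1/7)

(3/2,-1): +√(1/7)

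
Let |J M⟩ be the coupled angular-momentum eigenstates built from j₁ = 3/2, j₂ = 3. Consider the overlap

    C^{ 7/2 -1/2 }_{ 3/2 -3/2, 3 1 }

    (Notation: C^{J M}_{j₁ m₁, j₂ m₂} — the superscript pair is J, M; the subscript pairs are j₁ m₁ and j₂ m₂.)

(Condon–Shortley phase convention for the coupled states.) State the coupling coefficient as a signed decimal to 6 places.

−√(8/21) = -0.617213

√[8·1!2!5!/9! · 0!3!4!2!3!4!] = √(1536/7)
  +(−1)^1/∏(1,0,2,3,0,2)! = -1/24  (running -1/24)
⟨..|..⟩ = √(1536/7)·(-1/24) = -0.617213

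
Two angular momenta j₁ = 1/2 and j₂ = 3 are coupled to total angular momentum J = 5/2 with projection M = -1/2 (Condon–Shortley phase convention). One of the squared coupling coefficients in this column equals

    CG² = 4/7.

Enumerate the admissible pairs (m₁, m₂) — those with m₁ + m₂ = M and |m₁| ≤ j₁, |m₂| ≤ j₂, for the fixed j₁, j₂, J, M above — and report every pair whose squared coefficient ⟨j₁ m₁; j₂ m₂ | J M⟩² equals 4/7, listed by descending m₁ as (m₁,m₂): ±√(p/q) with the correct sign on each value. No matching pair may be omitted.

(1/2,-1): +√(4/7)

Admissible pairs with m₁+m₂ = M = -1/2: (-1/2,0), (1/2,-1)
  (m₁,m₂)=(1/2,-1): CG² = 4/7, CG = +√(4/7)   ← matches the target
  (m₁,m₂)=(-1/2,0): CG² = 3/7, CG = −√(3/7)
Pairs with CG² = 4/7: (1/2,-1): +√(4/7)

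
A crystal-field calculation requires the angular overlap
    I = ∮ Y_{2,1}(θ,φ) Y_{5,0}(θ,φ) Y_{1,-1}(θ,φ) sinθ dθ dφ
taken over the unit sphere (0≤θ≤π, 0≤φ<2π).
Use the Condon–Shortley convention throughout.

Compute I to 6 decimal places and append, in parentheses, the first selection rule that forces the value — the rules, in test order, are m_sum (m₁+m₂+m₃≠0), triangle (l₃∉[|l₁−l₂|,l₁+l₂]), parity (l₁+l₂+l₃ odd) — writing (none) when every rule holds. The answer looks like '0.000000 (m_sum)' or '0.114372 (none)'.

0.000000 (triangle)

triangle: need 3≤l₃≤7, have 1; I=0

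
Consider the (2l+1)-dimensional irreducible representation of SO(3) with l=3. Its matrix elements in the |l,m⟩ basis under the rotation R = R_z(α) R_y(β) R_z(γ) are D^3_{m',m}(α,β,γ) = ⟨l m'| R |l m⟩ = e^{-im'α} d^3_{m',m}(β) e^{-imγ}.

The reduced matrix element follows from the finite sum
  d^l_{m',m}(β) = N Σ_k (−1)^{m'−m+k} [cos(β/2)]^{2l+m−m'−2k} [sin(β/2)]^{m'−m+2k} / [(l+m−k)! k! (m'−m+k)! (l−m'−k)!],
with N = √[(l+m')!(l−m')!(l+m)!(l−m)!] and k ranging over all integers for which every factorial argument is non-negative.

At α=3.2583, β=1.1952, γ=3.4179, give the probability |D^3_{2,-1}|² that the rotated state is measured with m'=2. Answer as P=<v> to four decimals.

First d^3_{2,-1}(β=1.1952), then the phase factors e^{-i(2)α} and e^{-i(-1)γ}:
With c≡cos(β/2)=0.826688 and s≡sin(β/2)=0.562660, N=[120·1·2·24]^{1/2}=75.894664
Admissible k: 0..1 (factorial args all ≥0)
  k=0: (−1)^3·75.8947/(12)·0.8267^3·0.5627^3 = -0.636493
  k=1: (−1)^4·75.8947/(24)·0.8267^1·0.5627^5 = +0.147425
d^3_{2,-1}(1.1952) = -0.636493 +0.147425 = -0.489068
|D^3_{2,-1}|² = |d^3_{2,-1}(β)|² = (-0.489068)² = 0.239187 (the z-rotation phases have unit modulus)

P=0.2392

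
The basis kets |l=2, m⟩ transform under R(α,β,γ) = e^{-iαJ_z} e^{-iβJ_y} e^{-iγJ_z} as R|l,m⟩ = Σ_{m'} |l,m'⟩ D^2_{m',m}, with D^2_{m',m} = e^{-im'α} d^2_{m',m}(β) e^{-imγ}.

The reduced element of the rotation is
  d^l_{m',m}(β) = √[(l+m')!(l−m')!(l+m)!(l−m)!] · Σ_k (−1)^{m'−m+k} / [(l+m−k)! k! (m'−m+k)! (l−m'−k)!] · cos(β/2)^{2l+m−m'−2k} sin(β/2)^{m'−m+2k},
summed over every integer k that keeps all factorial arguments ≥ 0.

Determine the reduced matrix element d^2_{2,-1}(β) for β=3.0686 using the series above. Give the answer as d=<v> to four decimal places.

d^2_{2,-1}(β=3.0686) via the finite sum:
c=cos(3.068600/2)=0.036488, s=sin(3.068600/2)=0.999334; N=√[24·1·1·6]=12.000000
k: max(0,(-1)−(2))=0 … min(2+(-1),2−(2))=0
  k=0: (−1)^3·12.0000/(6)·0.0365^1·0.9993^3 = -0.072831
d^2_{2,-1}(3.0686) = -0.072831

d=-0.0728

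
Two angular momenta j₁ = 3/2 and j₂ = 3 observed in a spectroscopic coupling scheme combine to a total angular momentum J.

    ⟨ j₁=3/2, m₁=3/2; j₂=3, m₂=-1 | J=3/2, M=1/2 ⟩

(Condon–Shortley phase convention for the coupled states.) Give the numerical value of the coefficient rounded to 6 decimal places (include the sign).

+√(4/35) ≈ +0.338062

√[4·3!0!3!/7! · 3!0!2!4!2!1!] = √(576/35)
  +(−1)^0/∏(0,3,0,2,0,1)! = 1/12  (running 1/12)
⟨..|..⟩ = √(576/35)·(1/12) = +0.338062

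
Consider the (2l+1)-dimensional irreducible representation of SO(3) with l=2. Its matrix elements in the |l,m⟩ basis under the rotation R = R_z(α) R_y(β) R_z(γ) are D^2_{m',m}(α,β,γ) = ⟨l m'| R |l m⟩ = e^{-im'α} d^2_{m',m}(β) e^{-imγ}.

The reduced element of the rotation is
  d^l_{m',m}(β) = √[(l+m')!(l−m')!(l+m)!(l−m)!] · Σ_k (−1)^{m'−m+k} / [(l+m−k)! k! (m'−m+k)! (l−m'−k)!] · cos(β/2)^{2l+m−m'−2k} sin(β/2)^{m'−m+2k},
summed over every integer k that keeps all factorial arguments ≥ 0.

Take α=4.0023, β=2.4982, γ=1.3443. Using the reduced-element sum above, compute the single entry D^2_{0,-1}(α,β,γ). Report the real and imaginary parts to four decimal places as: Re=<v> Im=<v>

Re=0.1320 Im=0.5728

First d^2_{0,-1}(β=2.4982), then the phase factors e^{-i(0)α} and e^{-i(-1)γ}:
Half-angle: c=0.316176, s=0.948700. N=√(2·2·1·6)=4.898979
k: max(0,(-1)−(0))=0 … min(2+(-1),2−(0))=1
  k=0: (−1)^1·4.8990/(2)·0.3162^3·0.9487^1 = -0.073450
  k=1: (−1)^2·4.8990/(2)·0.3162^1·0.9487^3 = +0.661290
d^2_{0,-1}(2.4982) = -0.073450 +0.661290 = +0.587840
Attach z-rotation phases: D = e^{-i(0)(4.0023)}·(+0.587840)·e^{-i(-1)(1.3443)} = +0.132008+0.572826i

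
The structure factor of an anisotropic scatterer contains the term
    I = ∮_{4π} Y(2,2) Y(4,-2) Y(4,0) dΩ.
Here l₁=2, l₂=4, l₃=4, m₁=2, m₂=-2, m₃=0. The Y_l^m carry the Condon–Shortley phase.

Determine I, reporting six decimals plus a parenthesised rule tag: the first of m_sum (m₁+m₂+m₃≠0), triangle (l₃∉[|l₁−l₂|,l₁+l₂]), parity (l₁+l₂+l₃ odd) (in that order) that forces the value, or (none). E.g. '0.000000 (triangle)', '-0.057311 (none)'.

Checks pass: Σm=0; 10 even; l₃=4∈[2,6].
(2·2+1)(2·4+1)(2·4+1) = 405
Δ: 2! 2! 6! / 11! → 1/13860
sum: t=0:+1/192 t=1:−1/36 t=2:+1/192 = -5/288
3j²(2 4 4; 0 0 0) = Δ·Π!·Σ² = 20/693  (sign -1)
sum: t=0:+1/192 = 1/192
3j²(2 4 4; 2 -2 0) = Δ·Π!·Σ² = 3/77  (sign +1)
combine: 4πI² = 405·20/693·3/77 = 2700/5929
take √, sign -1: I = -0.19036462
No selection rule forces the value: the integral is nonzero (none).

-0.190365 (none)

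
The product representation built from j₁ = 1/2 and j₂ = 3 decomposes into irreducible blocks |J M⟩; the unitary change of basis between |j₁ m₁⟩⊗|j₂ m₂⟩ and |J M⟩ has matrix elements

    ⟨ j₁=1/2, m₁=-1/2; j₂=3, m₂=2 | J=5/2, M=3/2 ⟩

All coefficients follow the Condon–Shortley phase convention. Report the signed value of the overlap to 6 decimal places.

triangle: 1!×0!×5!/7! = 120/5040
(j±m)!: 0!×1!×5!×1!×4!×1! = 2880
prefactor² = (2J+1)×Δ×N² = 2880/7
  k=1: −1/(1!×0!×0!×4!×0!×1!) = -1/24
Σ = -1/24  ⇒  CG² = 2880/7×(-1/24)² = 5/7
CG = −√(5/7) = -0.845154

−√(5/7) = -0.845154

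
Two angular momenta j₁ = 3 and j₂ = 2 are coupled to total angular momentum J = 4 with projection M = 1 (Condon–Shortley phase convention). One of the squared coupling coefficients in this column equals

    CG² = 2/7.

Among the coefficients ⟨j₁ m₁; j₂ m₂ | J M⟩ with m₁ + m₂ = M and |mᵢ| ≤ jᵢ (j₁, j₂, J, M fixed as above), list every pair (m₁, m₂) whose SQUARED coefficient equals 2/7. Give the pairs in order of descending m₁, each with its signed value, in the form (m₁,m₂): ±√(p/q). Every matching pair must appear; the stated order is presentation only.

Admissible pairs with m₁+m₂ = M = 1: (-1,2), (0,1), (1,0), (2,-1), (3,-2)
  (m₁,m₂)=(3,-2): CG² = 3/70, CG = +√(3/70)
  (m₁,m₂)=(2,-1): CG² = 7/20, CG = +√(7/20)
  (m₁,m₂)=(1,0): CG² = 3/28, CG = +√(3/28)
  (m₁,m₂)=(0,1): CG² = 3/14, CG = −√(3/14)
  (m₁,m₂)=(-1,2): CG² = 2/7, CG = −√(2/7)   ← matches the target
Pairs with CG² = 2/7: (-1,2): −√(2/7)

(-1,2): −√(2/7)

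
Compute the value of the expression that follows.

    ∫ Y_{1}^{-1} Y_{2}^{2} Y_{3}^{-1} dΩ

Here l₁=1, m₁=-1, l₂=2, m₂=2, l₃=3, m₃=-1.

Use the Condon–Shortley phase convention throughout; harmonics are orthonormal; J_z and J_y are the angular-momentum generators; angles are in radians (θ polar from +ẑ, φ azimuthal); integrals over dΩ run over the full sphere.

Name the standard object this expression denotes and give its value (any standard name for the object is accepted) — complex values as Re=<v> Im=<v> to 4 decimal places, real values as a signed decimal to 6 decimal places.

Gaunt coefficient, -0.082589

This is a Gaunt coefficient — the integral of a triple product of spherical harmonics over the sphere.
Rules hold: Σm=0, L=6 even, 1≤3≤3.
N = 3·5·7 = 105
Δ = 0!·2!·4!/7! = 1/105
Racah Σ t=0..0: t=0:+1/4 = 1/4
⇒ 3j(1 2 3; 0 0 0)² = 3/35, sgn -1
Racah Σ t=0..0: t=0:+1/48 = 1/48
⇒ 3j(1 2 3; -1 2 -1)² = 1/105, sgn +1
4πI² = N·(3j₀)²·(3jₘ)² = 3/35
I = -1·√(0.0857143/4π) = -0.08258890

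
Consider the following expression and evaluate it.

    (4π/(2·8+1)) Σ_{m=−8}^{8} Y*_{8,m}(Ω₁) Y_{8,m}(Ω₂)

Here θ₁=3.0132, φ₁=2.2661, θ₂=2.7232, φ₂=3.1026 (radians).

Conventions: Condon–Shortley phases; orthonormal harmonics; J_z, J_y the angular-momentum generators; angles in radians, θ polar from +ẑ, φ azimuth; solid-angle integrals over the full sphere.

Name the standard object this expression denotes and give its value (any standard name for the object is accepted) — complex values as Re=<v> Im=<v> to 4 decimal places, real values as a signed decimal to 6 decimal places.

Legendre polynomial (addition theorem), -0.239271

This sum is the spherical-harmonic addition theorem: it equals the Legendre polynomial P_l(cos γ) of the angle γ between the two directions.
Expand P_8 via completeness: Σ_{m} conj(Y_{8,m}) at Ω₁ times Y_{8,m} at Ω₂ —
  m=-8: (+0.000000-0.000000i) × (+0.000364+0.000117i) = +0.000000-0.000000i  (running Σ = +0.000000-0.000000i)
  m=-7: (+0.000001+0.000000i) × (+0.003315+0.000928i) = +0.000000+0.000000i  (running Σ = +0.000000+0.000000i)
  m=-6: (+0.000012+0.000020i) × (+0.018980+0.004523i) = +0.000000+0.000000i  (running Σ = +0.000000+0.000000i)
  m=-5: (-0.000107+0.000308i) × (+0.076859+0.015178i) = -0.000013+0.000022i  (running Σ = -0.000013+0.000022i)
  m=-4: (-0.003260+0.001228i) × (+0.224047+0.035231i) = -0.000774+0.000160i  (running Σ = -0.000786+0.000183i)
  m=-3: (-0.023987-0.013579i) × (+0.450762+0.052971i) = -0.010093-0.007391i  (running Σ = -0.010879-0.007209i)
  m=-2: (-0.027664-0.151861i) × (+0.535979+0.041883i) = -0.008467-0.082553i  (running Σ = -0.019346-0.089761i)
  m=-1: (+0.349046-0.418374i) × (+0.137242+0.005354i) = +0.050144-0.055550i  (running Σ = +0.030798-0.145311i)
  m=0: (+0.842543-0.000000i) × (-0.457288+0.000000i) = -0.385285+0.000000i  (running Σ = -0.354487-0.145311i)
  m=1: (-0.349046-0.418374i) × (-0.137242+0.005354i) = +0.050144+0.055550i  (running Σ = -0.304343-0.089761i)
  m=2: (-0.027664+0.151861i) × (+0.535979-0.041883i) = -0.008467+0.082553i  (running Σ = -0.312810-0.007209i)
  m=3: (+0.023987-0.013579i) × (-0.450762+0.052971i) = -0.010093+0.007391i  (running Σ = -0.322903+0.000183i)
  m=4: (-0.003260-0.001228i) × (+0.224047-0.035231i) = -0.000774-0.000160i  (running Σ = -0.323677+0.000022i)
  m=5: (+0.000107+0.000308i) × (-0.076859+0.015178i) = -0.000013-0.000022i  (running Σ = -0.323690+0.000000i)
  m=6: (+0.000012-0.000020i) × (+0.018980-0.004523i) = +0.000000-0.000000i  (running Σ = -0.323689+0.000000i)
  m=7: (-0.000001+0.000000i) × (-0.003315+0.000928i) = +0.000000-0.000000i  (running Σ = -0.323689-0.000000i)
  m=8: (+0.000000+0.000000i) × (+0.000364-0.000117i) = +0.000000+0.000000i  (running Σ = -0.323689-0.000000i)
Total Σ_m = -0.323689-0.000000i. Multiply by 0.739198: -0.239271-0.000000i. P_8(cos γ) = -0.239271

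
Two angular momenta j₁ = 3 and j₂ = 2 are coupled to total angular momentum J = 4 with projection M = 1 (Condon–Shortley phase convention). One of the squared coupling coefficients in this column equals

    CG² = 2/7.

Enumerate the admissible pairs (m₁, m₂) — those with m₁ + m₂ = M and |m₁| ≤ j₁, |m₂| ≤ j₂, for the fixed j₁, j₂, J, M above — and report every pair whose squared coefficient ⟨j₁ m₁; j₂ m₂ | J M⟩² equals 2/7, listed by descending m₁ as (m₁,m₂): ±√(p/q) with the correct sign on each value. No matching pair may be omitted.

(-1,2): −√(2/7)

Admissible pairs with m₁+m₂ = M = 1: (-1,2), (0,1), (1,0), (2,-1), (3,-2)
  (m₁,m₂)=(3,-2): CG² = 3/70, CG = +√(3/70)
  (m₁,m₂)=(2,-1): CG² = 7/20, CG = +√(7/20)
  (m₁,m₂)=(1,0): CG² = 3/28, CG = +√(3/28)
  (m₁,m₂)=(0,1): CG² = 3/14, CG = −√(3/14)
  (m₁,m₂)=(-1,2): CG² = 2/7, CG = −√(2/7)   ← matches the target
Pairs with CG² = 2/7: (-1,2): −√(2/7)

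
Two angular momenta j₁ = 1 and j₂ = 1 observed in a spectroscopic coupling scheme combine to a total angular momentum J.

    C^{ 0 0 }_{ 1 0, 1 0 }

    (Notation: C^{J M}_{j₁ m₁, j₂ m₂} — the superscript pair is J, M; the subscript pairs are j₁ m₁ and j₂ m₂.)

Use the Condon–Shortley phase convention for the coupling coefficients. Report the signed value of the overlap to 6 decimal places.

j₁+j₂−J=2  J+j₁−j₂=0  J−j₁+j₂=0  j₁+j₂+J+1=3
(j₁±m₁, j₂±m₂, J±M) = (1,1,1,1,0,0)
P² = 1/3
sum k=1..1:
  [1] −1/1 = -1
S = -1
C² = P²·S² = 1/3 ; C = -0.577350

−√(1/3) = -0.577350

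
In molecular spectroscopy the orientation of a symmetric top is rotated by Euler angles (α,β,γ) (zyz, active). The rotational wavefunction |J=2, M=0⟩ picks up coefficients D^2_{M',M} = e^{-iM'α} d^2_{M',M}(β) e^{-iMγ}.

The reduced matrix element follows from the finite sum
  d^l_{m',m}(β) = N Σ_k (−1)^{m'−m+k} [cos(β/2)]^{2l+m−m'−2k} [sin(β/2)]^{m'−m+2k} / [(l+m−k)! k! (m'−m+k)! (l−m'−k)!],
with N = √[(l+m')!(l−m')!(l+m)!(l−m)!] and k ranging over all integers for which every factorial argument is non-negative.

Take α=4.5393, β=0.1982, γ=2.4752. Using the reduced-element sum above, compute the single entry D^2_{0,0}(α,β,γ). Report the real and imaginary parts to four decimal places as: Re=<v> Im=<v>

Re=0.9418 Im=0.0000

Split into d^2_{0,0}(β=0.1982) × two z-phases.
c=cos(0.198200/2)=0.995094, s=sin(0.198200/2)=0.098938; N=√[2·2·2·2]=4.000000
Admissible k: 0..2 (factorial args all ≥0)
  k=0: (−1)^0·4.0000/(4)·0.9951^4·0.0989^0 = +0.980518
  k=1: (−1)^1·4.0000/(1)·0.9951^2·0.0989^2 = -0.038772
  k=2: (−1)^2·4.0000/(4)·0.9951^0·0.0989^4 = +0.000096
d^2_{0,0}(0.1982) = +0.980518 -0.038772 +0.000096 = +0.941843
Phases: e^{-i·(0)·4.5393}=+1.000000+0.000000i, e^{-i·(0)·2.4752}=+1.000000+0.000000i ⇒ D=+0.941843+0.000000i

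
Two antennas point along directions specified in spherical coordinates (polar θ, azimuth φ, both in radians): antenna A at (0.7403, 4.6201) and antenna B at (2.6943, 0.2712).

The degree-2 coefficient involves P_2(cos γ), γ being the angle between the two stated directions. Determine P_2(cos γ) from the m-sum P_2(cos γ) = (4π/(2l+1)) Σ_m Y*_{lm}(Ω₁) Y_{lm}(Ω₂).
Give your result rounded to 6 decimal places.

0.387877

Addition theorem: P_2(cos γ) = (4π/5) Σ_m Y*_{lm}(Ω₁) Y_{lm}(Ω₂), m = −2…2:
  [-2]  conj(Y_{2,-2})(Ω₁) = (-0.172755, 0.032254) ; Y_{2,-2}(Ω₂) = (0.061892, -0.037302) ; Δ = (-0.009489, 0.008440)
  [-1]  conj(Y_{2,-1})(Ω₁) = (-0.035454, -0.383067) ; Y_{2,-1}(Ω₂) = (-0.290263, 0.080708) ; Δ = (0.041207, 0.108329)
  [+0]  conj(Y_{2,0})(Ω₁) = (0.200309, -0.000000) ; Y_{2,0}(Ω₂) = (0.453774, 0.000000) ; Δ = (0.090895, 0.000000)
  [+1]  conj(Y_{2,1})(Ω₁) = (0.035454, -0.383067) ; Y_{2,1}(Ω₂) = (0.290263, 0.080708) ; Δ = (0.041207, -0.108329)
  [+2]  conj(Y_{2,2})(Ω₁) = (-0.172755, -0.032254) ; Y_{2,2}(Ω₂) = (0.061892, 0.037302) ; Δ = (-0.009489, -0.008440)
Accumulated sum (0.154331, -0.000000); after 4π/(2l+1) scaling, (0.387877, -0.000000) ⇒ P_2 = 0.387877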